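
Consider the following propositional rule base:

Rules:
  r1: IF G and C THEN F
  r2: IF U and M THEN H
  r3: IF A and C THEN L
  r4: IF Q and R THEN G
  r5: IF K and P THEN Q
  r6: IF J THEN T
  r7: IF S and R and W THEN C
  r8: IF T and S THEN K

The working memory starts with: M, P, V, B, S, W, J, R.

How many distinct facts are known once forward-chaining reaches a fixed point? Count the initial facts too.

Round 1: r6 [IF J THEN T]; r7 [IF S and R and W THEN C]. Adds T, C.
Round 2: r8 [IF T and S THEN K]. Adds K.
Round 3: r5 [IF K and P THEN Q]. Adds Q.
Round 4: r4 [IF Q and R THEN G]. Adds G.
Round 5: r1 [IF G and C THEN F]. Adds F.
Closure: {B, C, F, G, J, K, M, P, Q, R, S, T, V, W} — 14 facts.

14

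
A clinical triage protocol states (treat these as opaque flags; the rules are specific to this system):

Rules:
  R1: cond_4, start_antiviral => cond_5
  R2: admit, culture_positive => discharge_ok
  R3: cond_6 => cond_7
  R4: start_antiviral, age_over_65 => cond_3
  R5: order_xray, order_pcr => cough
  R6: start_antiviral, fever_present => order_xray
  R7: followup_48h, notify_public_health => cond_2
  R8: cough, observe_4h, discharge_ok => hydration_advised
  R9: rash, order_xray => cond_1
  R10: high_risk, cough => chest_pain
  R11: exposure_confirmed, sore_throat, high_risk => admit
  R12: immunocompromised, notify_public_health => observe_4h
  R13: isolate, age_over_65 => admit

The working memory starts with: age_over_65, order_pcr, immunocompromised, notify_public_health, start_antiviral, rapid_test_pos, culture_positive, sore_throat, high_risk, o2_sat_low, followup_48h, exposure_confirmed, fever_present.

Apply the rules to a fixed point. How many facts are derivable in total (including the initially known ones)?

[1] R4 [start_antiviral, age_over_65 => cond_3]; R6 [start_antiviral, fever_present => order_xray]; R7 [followup_48h, notify_public_health => cond_2]; R11 [exposure_confirmed, sore_throat, high_risk => admit]; R12 [immunocompromised, notify_public_health => observe_4h]. ⇒ new: cond_3, order_xray, cond_2, admit, observe_4h.
[2] R2 [admit, culture_positive => discharge_ok]; R5 [order_xray, order_pcr => cough]. ⇒ new: discharge_ok, cough.
[3] R8 [cough, observe_4h, discharge_ok => hydration_advised]; R10 [high_risk, cough => chest_pain]. ⇒ new: hydration_advised, chest_pain.
Closure: {admit, age_over_65, chest_pain, cond_2, cond_3, cough, culture_positive, discharge_ok, exposure_confirmed, fever_present, followup_48h, high_risk, hydration_advised, immunocompromised, notify_public_health, o2_sat_low, observe_4h, order_pcr, order_xray, rapid_test_pos, sore_throat, start_antiviral} — 22 facts.

22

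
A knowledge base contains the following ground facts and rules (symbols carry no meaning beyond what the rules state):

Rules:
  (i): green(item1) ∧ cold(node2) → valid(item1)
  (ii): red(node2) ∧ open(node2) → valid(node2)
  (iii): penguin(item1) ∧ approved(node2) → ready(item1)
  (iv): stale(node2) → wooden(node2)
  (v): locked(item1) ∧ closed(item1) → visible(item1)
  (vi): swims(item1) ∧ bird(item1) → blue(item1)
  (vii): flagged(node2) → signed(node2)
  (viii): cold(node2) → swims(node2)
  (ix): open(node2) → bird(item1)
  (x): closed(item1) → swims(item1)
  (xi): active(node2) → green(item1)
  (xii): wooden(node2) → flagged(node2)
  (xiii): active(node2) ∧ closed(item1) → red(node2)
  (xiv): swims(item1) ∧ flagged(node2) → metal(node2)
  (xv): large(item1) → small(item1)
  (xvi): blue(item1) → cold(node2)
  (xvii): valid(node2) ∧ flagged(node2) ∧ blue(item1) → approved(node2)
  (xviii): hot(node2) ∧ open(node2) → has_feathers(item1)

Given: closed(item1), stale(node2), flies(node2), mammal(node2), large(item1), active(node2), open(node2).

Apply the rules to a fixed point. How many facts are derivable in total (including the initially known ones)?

22

Round 1: (iv) [stale(node2) → wooden(node2)]; (ix) [open(node2) → bird(item1)]; (x) [closed(item1) → swims(item1)]; (xi) [active(node2) → green(item1)]; (xiii) [active(node2) ∧ closed(item1) → red(node2)]; (xv) [large(item1) → small(item1)]. New: wooden(node2), bird(item1), swims(item1), green(item1), red(node2), small(item1).
Round 2: (ii) [red(node2) ∧ open(node2) → valid(node2)]; (vi) [swims(item1) ∧ bird(item1) → blue(item1)]; (xii) [wooden(node2) → flagged(node2)]. New: valid(node2), blue(item1), flagged(node2).
Round 3: (vii) [flagged(node2) → signed(node2)]; (xiv) [swims(item1) ∧ flagged(node2) → metal(node2)]; (xvi) [blue(item1) → cold(node2)]; (xvii) [valid(node2) ∧ flagged(node2) ∧ blue(item1) → approved(node2)]. New: signed(node2), metal(node2), cold(node2), approved(node2).
Round 4: (i) [green(item1) ∧ cold(node2) → valid(item1)]; (viii) [cold(node2) → swims(node2)]. New: valid(item1), swims(node2).
Closure: {active(node2), approved(node2), bird(item1), blue(item1), closed(item1), cold(node2), flagged(node2), flies(node2), green(item1), large(item1), mammal(node2), metal(node2), open(node2), red(node2), signed(node2), small(item1), stale(node2), swims(item1), swims(node2), valid(item1), valid(node2), wooden(node2)} — 22 facts.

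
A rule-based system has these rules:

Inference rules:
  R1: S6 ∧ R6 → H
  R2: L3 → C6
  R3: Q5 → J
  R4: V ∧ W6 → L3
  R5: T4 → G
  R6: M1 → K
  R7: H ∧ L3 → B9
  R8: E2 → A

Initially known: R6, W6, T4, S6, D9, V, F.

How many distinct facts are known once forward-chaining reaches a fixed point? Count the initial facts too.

12

Round 1 — R1, R4, R5, derive H, L3, G.
Round 2 — R2, R7, derive C6, B9.
Closure: {B9, C6, D9, F, G, H, L3, R6, S6, T4, V, W6} — 12 facts.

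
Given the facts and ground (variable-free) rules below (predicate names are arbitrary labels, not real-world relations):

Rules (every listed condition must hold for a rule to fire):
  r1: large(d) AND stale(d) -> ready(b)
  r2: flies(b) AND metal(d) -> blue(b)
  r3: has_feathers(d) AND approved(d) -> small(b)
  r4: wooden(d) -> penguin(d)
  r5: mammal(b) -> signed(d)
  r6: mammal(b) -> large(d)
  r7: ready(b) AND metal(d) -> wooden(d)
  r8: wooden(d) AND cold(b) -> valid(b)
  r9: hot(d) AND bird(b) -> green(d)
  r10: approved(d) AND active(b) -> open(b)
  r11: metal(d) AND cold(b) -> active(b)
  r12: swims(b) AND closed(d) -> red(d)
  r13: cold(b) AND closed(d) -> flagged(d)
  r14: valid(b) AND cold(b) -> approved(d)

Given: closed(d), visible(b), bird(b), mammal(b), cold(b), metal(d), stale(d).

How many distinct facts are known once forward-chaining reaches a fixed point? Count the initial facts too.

17

Round 1 fires r5, r6, r11, r13, giving signed(d), large(d), active(b), flagged(d).
Round 2 fires r1, giving ready(b).
Round 3 fires r7, giving wooden(d).
Round 4 fires r4, r8, giving penguin(d), valid(b).
Round 5 fires r14, giving approved(d).
Round 6 fires r10, giving open(b).
Closure: {active(b), approved(d), bird(b), closed(d), cold(b), flagged(d), large(d), mammal(b), metal(d), open(b), penguin(d), ready(b), signed(d), stale(d), valid(b), visible(b), wooden(d)} — 17 facts.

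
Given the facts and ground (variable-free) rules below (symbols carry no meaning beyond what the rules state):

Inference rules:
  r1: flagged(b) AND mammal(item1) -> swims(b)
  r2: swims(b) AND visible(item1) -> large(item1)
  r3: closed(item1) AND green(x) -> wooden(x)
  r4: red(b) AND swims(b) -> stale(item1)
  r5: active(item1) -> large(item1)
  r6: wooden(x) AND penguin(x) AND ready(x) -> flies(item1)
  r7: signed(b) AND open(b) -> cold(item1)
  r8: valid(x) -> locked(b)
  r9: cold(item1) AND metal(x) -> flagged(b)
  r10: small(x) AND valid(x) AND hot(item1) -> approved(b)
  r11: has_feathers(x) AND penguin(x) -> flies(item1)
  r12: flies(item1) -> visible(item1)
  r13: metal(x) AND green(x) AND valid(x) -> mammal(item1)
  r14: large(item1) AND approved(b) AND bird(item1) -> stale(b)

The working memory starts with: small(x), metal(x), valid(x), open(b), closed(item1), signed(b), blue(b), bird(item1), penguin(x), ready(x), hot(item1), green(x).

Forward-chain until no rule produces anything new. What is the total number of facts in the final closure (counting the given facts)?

Round 1: r3 [closed(item1) AND green(x) -> wooden(x)]; r7 [signed(b) AND open(b) -> cold(item1)]; r8 [valid(x) -> locked(b)]; r10 [small(x) AND valid(x) AND hot(item1) -> approved(b)]; r13 [metal(x) AND green(x) AND valid(x) -> mammal(item1)]. New: wooden(x), cold(item1), locked(b), approved(b), mammal(item1).
Round 2: r6 [wooden(x) AND penguin(x) AND ready(x) -> flies(item1)]; r9 [cold(item1) AND metal(x) -> flagged(b)]. New: flies(item1), flagged(b).
Round 3: r1 [flagged(b) AND mammal(item1) -> swims(b)]; r12 [flies(item1) -> visible(item1)]. New: swims(b), visible(item1).
Round 4: r2 [swims(b) AND visible(item1) -> large(item1)]. New: large(item1).
Round 5: r14 [large(item1) AND approved(b) AND bird(item1) -> stale(b)]. New: stale(b).
Closure: {approved(b), bird(item1), blue(b), closed(item1), cold(item1), flagged(b), flies(item1), green(x), hot(item1), large(item1), locked(b), mammal(item1), metal(x), open(b), penguin(x), ready(x), signed(b), small(x), stale(b), swims(b), valid(x), visible(item1), wooden(x)} — 23 facts.

23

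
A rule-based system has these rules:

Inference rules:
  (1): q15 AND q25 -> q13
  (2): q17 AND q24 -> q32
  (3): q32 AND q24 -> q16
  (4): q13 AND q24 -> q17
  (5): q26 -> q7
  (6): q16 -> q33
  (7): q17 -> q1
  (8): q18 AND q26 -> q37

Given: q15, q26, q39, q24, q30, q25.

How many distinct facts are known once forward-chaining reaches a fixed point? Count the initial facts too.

13

Round 1: (1) [q15 AND q25 -> q13]; (5) [q26 -> q7]. New: q13, q7.
Round 2: (4) [q13 AND q24 -> q17]. New: q17.
Round 3: (2) [q17 AND q24 -> q32]; (7) [q17 -> q1]. New: q32, q1.
Round 4: (3) [q32 AND q24 -> q16]. New: q16.
Round 5: (6) [q16 -> q33]. New: q33.
Closure: {q1, q13, q15, q16, q17, q24, q25, q26, q30, q32, q33, q39, q7} — 13 facts.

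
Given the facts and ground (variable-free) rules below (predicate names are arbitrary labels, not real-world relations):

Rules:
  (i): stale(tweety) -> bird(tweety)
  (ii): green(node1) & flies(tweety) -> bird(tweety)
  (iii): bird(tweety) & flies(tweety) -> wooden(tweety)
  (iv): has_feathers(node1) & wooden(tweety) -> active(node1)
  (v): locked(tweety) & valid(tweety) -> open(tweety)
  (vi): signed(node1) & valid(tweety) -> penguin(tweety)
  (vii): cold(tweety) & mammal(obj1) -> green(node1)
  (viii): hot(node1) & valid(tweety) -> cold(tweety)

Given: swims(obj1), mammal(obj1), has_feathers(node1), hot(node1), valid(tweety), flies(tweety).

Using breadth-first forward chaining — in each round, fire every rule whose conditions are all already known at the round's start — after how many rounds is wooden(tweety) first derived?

Round 1: (viii) [hot(node1) & valid(tweety) -> cold(tweety)]. Adds cold(tweety).
Round 2: (vii) [cold(tweety) & mammal(obj1) -> green(node1)]. Adds green(node1).
Round 3: (ii) [green(node1) & flies(tweety) -> bird(tweety)]. Adds bird(tweety).
Round 4: (iii) [bird(tweety) & flies(tweety) -> wooden(tweety)]. Adds wooden(tweety).
wooden(tweety) first appears in round 4.

4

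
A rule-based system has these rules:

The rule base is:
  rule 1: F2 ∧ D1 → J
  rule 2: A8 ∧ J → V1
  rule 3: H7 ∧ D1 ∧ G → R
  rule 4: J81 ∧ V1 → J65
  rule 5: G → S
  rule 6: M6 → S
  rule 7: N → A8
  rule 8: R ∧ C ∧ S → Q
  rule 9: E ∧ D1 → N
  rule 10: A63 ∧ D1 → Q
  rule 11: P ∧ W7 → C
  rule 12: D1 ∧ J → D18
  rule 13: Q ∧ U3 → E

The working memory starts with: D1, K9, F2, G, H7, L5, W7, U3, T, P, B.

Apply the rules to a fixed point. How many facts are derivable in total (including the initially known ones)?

Round 1: rule 1 [F2 ∧ D1 → J]; rule 3 [H7 ∧ D1 ∧ G → R]; rule 5 [G → S]; rule 11 [P ∧ W7 → C]. New: J, R, S, C.
Round 2: rule 8 [R ∧ C ∧ S → Q]; rule 12 [D1 ∧ J → D18]. New: Q, D18.
Round 3: rule 13 [Q ∧ U3 → E]. New: E.
Round 4: rule 9 [E ∧ D1 → N]. New: N.
Round 5: rule 7 [N → A8]. New: A8.
Round 6: rule 2 [A8 ∧ J → V1]. New: V1.
Closure: {A8, B, C, D1, D18, E, F2, G, H7, J, K9, L5, N, P, Q, R, S, T, U3, V1, W7} — 21 facts.

21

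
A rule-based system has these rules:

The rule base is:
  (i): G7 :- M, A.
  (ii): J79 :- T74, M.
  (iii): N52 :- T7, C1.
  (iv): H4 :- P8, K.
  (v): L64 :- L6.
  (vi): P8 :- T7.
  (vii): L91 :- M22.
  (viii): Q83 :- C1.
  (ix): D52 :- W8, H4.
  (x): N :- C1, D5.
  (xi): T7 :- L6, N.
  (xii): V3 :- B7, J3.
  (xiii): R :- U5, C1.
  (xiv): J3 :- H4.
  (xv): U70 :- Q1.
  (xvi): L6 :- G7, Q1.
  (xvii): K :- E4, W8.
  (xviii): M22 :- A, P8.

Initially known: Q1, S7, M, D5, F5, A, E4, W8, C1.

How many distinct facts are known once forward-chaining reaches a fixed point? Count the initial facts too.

Round 1 — (i), (viii), (x), (xv), (xvii), derive G7, Q83, N, U70, K.
Round 2 — (xvi), derive L6.
Round 3 — (v), (xi), derive L64, T7.
Round 4 — (iii), (vi), derive N52, P8.
Round 5 — (iv), (xviii), derive H4, M22.
Round 6 — (vii), (ix), (xiv), derive L91, D52, J3.
Closure: {A, C1, D5, D52, E4, F5, G7, H4, J3, K, L6, L64, L91, M, M22, N, N52, P8, Q1, Q83, S7, T7, U70, W8} — 24 facts.

24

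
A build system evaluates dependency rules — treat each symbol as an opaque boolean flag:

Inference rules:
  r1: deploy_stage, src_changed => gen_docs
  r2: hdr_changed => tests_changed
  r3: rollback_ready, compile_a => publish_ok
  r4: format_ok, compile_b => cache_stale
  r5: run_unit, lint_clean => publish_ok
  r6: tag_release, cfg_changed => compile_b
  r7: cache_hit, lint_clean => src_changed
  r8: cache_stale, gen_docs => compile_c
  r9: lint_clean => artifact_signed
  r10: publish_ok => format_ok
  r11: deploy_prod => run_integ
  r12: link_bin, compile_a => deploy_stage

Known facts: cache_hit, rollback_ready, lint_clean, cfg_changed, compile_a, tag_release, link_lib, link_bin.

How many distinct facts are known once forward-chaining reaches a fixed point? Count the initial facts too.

[1] r3 [rollback_ready, compile_a => publish_ok]; r6 [tag_release, cfg_changed => compile_b]; r7 [cache_hit, lint_clean => src_changed]; r9 [lint_clean => artifact_signed]; r12 [link_bin, compile_a => deploy_stage]. ⇒ new: publish_ok, compile_b, src_changed, artifact_signed, deploy_stage.
[2] r1 [deploy_stage, src_changed => gen_docs]; r10 [publish_ok => format_ok]. ⇒ new: gen_docs, format_ok.
[3] r4 [format_ok, compile_b => cache_stale]. ⇒ new: cache_stale.
[4] r8 [cache_stale, gen_docs => compile_c]. ⇒ new: compile_c.
Closure: {artifact_signed, cache_hit, cache_stale, cfg_changed, compile_a, compile_b, compile_c, deploy_stage, format_ok, gen_docs, link_bin, link_lib, lint_clean, publish_ok, rollback_ready, src_changed, tag_release} — 17 facts.

17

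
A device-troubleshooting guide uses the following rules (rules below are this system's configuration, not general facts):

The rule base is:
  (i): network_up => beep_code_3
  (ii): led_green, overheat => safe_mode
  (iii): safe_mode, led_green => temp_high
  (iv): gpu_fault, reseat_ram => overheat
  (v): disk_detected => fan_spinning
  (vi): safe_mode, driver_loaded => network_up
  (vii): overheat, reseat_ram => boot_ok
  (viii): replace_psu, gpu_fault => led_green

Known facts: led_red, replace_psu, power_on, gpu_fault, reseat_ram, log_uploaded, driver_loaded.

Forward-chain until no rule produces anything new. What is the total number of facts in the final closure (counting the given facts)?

14

Round 1 fires (iv), (viii), giving overheat, led_green.
Round 2 fires (ii), (vii), giving safe_mode, boot_ok.
Round 3 fires (iii), (vi), giving temp_high, network_up.
Round 4 fires (i), giving beep_code_3.
Closure: {beep_code_3, boot_ok, driver_loaded, gpu_fault, led_green, led_red, log_uploaded, network_up, overheat, power_on, replace_psu, reseat_ram, safe_mode, temp_high} — 14 facts.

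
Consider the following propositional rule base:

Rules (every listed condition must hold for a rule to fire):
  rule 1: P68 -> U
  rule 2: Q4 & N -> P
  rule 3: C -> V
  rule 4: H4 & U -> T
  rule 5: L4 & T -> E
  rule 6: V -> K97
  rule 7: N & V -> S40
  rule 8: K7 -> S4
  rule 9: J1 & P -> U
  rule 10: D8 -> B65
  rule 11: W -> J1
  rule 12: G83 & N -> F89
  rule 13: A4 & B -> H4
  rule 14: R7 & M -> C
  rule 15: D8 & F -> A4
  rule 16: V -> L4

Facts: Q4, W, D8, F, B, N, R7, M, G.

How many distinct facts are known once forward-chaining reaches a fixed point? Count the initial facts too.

22

[1] rule 2 [Q4 & N -> P]; rule 10 [D8 -> B65]; rule 11 [W -> J1]; rule 14 [R7 & M -> C]; rule 15 [D8 & F -> A4]. ⇒ new: P, B65, J1, C, A4.
[2] rule 3 [C -> V]; rule 9 [J1 & P -> U]; rule 13 [A4 & B -> H4]. ⇒ new: V, U, H4.
[3] rule 4 [H4 & U -> T]; rule 6 [V -> K97]; rule 7 [N & V -> S40]; rule 16 [V -> L4]. ⇒ new: T, K97, S40, L4.
[4] rule 5 [L4 & T -> E]. ⇒ new: E.
Closure: {A4, B, B65, C, D8, E, F, G, H4, J1, K97, L4, M, N, P, Q4, R7, S40, T, U, V, W} — 22 facts.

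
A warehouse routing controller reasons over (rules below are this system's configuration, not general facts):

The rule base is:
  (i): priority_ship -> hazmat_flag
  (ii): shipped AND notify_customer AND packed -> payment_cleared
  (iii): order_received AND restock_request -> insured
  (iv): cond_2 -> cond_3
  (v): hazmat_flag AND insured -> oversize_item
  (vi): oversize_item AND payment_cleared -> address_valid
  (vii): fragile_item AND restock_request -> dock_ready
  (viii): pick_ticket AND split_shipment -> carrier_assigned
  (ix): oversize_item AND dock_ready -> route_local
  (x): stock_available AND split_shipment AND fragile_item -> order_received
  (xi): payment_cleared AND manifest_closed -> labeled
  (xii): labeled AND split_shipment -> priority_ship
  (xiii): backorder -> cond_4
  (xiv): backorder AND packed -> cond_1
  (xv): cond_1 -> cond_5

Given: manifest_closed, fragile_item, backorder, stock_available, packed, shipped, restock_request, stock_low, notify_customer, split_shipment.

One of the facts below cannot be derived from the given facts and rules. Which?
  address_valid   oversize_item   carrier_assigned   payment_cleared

carrier_assigned

Round 1 fires (ii), (vii), (x), (xiii), (xiv), giving payment_cleared, dock_ready, order_received, cond_4, cond_1.
Round 2 fires (iii), (xi), (xv), giving insured, labeled, cond_5.
Round 3 fires (xii), giving priority_ship.
Round 4 fires (i), giving hazmat_flag.
Round 5 fires (v), giving oversize_item.
Round 6 fires (vi), (ix), giving address_valid, route_local.
Derived: address_valid (round 6), payment_cleared (round 1), oversize_item (round 5). carrier_assigned never appears in any round.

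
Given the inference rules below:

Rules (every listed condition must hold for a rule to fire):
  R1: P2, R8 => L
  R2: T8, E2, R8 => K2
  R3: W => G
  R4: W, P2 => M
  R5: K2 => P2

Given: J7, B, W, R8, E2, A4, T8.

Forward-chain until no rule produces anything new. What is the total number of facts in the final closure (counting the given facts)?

Round 1 — R2, R3, derive K2, G.
Round 2 — R5, derive P2.
Round 3 — R1, R4, derive L, M.
Closure: {A4, B, E2, G, J7, K2, L, M, P2, R8, T8, W} — 12 facts.

12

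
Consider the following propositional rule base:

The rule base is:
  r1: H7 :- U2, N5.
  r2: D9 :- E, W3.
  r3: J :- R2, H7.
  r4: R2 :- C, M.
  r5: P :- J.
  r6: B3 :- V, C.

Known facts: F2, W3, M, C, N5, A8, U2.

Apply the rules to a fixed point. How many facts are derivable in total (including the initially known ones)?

11

Round 1: r1 [H7 :- U2, N5.]; r4 [R2 :- C, M.]. New: H7, R2.
Round 2: r3 [J :- R2, H7.]. New: J.
Round 3: r5 [P :- J.]. New: P.
Closure: {A8, C, F2, H7, J, M, N5, P, R2, U2, W3} — 11 facts.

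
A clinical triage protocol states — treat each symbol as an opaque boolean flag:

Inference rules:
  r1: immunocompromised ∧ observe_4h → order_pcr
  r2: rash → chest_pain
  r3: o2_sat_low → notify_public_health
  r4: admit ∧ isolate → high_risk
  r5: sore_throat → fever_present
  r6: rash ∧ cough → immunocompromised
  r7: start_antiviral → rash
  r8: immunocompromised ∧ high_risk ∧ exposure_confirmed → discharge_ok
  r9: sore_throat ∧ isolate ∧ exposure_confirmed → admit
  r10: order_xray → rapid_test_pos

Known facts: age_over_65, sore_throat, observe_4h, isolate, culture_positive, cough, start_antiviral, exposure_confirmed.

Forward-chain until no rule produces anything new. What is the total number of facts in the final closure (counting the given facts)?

16

Round 1 — r5, r7, r9, derive fever_present, rash, admit.
Round 2 — r2, r4, r6, derive chest_pain, high_risk, immunocompromised.
Round 3 — r1, r8, derive order_pcr, discharge_ok.
Closure: {admit, age_over_65, chest_pain, cough, culture_positive, discharge_ok, exposure_confirmed, fever_present, high_risk, immunocompromised, isolate, observe_4h, order_pcr, rash, sore_throat, start_antiviral} — 16 facts.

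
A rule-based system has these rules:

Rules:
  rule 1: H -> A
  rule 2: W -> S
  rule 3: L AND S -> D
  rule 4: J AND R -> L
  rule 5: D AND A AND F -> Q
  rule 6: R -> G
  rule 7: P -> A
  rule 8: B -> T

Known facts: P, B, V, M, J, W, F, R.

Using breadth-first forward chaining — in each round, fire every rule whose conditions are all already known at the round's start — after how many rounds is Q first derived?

[1] rule 2 [W -> S]; rule 4 [J AND R -> L]; rule 6 [R -> G]; rule 7 [P -> A]; rule 8 [B -> T]. ⇒ new: S, L, G, A, T.
[2] rule 3 [L AND S -> D]. ⇒ new: D.
[3] rule 5 [D AND A AND F -> Q]. ⇒ new: Q.
Q first appears in round 3.

3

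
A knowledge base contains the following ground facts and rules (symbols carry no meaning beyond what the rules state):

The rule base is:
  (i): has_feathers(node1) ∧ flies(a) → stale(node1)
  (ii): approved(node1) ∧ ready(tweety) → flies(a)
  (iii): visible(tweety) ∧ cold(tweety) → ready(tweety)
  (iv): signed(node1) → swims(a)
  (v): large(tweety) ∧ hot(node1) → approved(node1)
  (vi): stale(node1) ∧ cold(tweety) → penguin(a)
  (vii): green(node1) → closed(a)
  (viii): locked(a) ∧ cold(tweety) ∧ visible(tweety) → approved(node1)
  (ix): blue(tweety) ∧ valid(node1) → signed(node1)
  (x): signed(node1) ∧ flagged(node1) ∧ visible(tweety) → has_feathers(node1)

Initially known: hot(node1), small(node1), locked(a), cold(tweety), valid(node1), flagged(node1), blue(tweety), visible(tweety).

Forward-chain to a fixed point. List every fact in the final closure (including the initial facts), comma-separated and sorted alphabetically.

Round 1: (iii) [visible(tweety) ∧ cold(tweety) → ready(tweety)]; (viii) [locked(a) ∧ cold(tweety) ∧ visible(tweety) → approved(node1)]; (ix) [blue(tweety) ∧ valid(node1) → signed(node1)]. Adds ready(tweety), approved(node1), signed(node1).
Round 2: (ii) [approved(node1) ∧ ready(tweety) → flies(a)]; (iv) [signed(node1) → swims(a)]; (x) [signed(node1) ∧ flagged(node1) ∧ visible(tweety) → has_feathers(node1)]. Adds flies(a), swims(a), has_feathers(node1).
Round 3: (i) [has_feathers(node1) ∧ flies(a) → stale(node1)]. Adds stale(node1).
Round 4: (vi) [stale(node1) ∧ cold(tweety) → penguin(a)]. Adds penguin(a).

approved(node1), blue(tweety), cold(tweety), flagged(node1), flies(a), has_feathers(node1), hot(node1), locked(a), penguin(a), ready(tweety), signed(node1), small(node1), stale(node1), swims(a), valid(node1), visible(tweety)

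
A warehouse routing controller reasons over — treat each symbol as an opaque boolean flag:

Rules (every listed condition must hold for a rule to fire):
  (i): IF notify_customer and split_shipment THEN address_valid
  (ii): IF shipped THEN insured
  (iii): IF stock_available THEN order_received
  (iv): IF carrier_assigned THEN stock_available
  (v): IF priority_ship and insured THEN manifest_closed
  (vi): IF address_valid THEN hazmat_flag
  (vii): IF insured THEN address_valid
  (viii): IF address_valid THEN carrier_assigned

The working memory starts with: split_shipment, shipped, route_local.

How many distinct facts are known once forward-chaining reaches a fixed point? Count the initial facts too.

9

Round 1 — (ii), derive insured.
Round 2 — (vii), derive address_valid.
Round 3 — (vi), (viii), derive hazmat_flag, carrier_assigned.
Round 4 — (iv), derive stock_available.
Round 5 — (iii), derive order_received.
Closure: {address_valid, carrier_assigned, hazmat_flag, insured, order_received, route_local, shipped, split_shipment, stock_available} — 9 facts.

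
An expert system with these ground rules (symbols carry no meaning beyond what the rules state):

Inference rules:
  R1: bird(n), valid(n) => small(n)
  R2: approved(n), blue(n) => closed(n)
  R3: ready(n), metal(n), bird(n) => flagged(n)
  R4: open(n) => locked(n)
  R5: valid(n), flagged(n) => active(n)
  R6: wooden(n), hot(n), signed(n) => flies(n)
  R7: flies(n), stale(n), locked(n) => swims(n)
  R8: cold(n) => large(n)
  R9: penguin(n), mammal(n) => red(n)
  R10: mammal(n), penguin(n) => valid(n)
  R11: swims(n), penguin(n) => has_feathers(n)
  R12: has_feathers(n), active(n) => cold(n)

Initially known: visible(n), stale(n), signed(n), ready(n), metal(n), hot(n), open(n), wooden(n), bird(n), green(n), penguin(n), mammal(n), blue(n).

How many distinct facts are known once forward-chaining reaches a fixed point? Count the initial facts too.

24

Round 1 — R3, R4, R6, R9, R10, derive flagged(n), locked(n), flies(n), red(n), valid(n).
Round 2 — R1, R5, R7, derive small(n), active(n), swims(n).
Round 3 — R11, derive has_feathers(n).
Round 4 — R12, derive cold(n).
Round 5 — R8, derive large(n).
Closure: {active(n), bird(n), blue(n), cold(n), flagged(n), flies(n), green(n), has_feathers(n), hot(n), large(n), locked(n), mammal(n), metal(n), open(n), penguin(n), ready(n), red(n), signed(n), small(n), stale(n), swims(n), valid(n), visible(n), wooden(n)} — 24 facts.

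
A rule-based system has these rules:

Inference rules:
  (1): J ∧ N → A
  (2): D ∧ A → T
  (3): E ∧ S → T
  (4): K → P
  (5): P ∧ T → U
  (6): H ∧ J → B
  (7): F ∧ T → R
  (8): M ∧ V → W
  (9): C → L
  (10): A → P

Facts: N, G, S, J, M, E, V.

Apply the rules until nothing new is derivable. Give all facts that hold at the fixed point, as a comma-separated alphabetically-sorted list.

A, E, G, J, M, N, P, S, T, U, V, W

Round 1 — (1), (3), (8), derive A, T, W.
Round 2 — (10), derive P.
Round 3 — (5), derive U.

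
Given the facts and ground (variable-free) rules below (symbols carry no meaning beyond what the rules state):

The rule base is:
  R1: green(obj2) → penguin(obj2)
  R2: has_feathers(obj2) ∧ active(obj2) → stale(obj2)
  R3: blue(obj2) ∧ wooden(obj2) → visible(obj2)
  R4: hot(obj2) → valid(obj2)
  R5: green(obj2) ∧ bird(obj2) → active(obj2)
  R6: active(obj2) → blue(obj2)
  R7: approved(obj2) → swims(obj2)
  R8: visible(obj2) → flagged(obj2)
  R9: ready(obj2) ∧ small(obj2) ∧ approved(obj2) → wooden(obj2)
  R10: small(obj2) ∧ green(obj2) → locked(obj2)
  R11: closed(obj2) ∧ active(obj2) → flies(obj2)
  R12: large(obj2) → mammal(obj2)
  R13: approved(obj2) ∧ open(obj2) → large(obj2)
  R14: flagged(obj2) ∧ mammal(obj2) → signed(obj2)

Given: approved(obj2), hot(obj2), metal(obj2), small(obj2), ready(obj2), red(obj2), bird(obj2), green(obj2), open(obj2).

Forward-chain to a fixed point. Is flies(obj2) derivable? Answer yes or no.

Round 1: R1 [green(obj2) → penguin(obj2)]; R4 [hot(obj2) → valid(obj2)]; R5 [green(obj2) ∧ bird(obj2) → active(obj2)]; R7 [approved(obj2) → swims(obj2)]; R9 [ready(obj2) ∧ small(obj2) ∧ approved(obj2) → wooden(obj2)]; R10 [small(obj2) ∧ green(obj2) → locked(obj2)]; R13 [approved(obj2) ∧ open(obj2) → large(obj2)]. Adds penguin(obj2), valid(obj2), active(obj2), swims(obj2), wooden(obj2), locked(obj2), large(obj2).
Round 2: R6 [active(obj2) → blue(obj2)]; R12 [large(obj2) → mammal(obj2)]. Adds blue(obj2), mammal(obj2).
Round 3: R3 [blue(obj2) ∧ wooden(obj2) → visible(obj2)]. Adds visible(obj2).
Round 4: R8 [visible(obj2) → flagged(obj2)]. Adds flagged(obj2).
Round 5: R14 [flagged(obj2) ∧ mammal(obj2) → signed(obj2)]. Adds signed(obj2).
Fixed point reached. flies(obj2) is concluded only by R11; R11 needs closed(obj2) (never derived).

no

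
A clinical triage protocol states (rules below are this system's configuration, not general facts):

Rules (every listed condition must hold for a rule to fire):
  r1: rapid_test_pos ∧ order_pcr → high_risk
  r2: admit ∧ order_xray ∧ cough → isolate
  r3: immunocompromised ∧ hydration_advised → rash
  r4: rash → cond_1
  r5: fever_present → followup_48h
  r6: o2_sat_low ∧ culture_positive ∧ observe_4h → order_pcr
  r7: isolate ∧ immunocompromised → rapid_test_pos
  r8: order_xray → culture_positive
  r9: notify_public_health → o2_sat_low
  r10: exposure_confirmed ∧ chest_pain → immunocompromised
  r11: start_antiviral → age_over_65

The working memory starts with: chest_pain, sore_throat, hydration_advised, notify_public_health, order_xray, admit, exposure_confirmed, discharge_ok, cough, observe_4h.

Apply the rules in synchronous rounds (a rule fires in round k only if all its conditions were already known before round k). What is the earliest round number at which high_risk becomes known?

3

Round 1: r2 [admit ∧ order_xray ∧ cough → isolate]; r8 [order_xray → culture_positive]; r9 [notify_public_health → o2_sat_low]; r10 [exposure_confirmed ∧ chest_pain → immunocompromised]. New: isolate, culture_positive, o2_sat_low, immunocompromised.
Round 2: r3 [immunocompromised ∧ hydration_advised → rash]; r6 [o2_sat_low ∧ culture_positive ∧ observe_4h → order_pcr]; r7 [isolate ∧ immunocompromised → rapid_test_pos]. New: rash, order_pcr, rapid_test_pos.
Round 3: r1 [rapid_test_pos ∧ order_pcr → high_risk]; r4 [rash → cond_1]. New: high_risk, cond_1.
high_risk first appears in round 3.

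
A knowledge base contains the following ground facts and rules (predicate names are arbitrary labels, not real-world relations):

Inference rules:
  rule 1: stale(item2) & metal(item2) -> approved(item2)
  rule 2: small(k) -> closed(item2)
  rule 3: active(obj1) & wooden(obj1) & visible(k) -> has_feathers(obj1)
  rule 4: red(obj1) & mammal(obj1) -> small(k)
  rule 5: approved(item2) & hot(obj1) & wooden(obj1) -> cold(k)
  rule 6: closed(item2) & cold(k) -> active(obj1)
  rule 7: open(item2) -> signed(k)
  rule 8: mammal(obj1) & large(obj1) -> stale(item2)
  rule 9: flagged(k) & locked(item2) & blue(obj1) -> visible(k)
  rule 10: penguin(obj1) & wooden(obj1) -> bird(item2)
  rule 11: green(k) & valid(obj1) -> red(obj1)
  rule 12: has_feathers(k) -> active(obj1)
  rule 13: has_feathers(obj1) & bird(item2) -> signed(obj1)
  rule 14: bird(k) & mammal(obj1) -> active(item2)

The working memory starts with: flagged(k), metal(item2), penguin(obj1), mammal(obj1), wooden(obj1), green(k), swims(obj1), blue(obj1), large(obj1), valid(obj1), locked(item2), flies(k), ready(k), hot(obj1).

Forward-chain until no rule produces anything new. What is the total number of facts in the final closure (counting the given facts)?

[1] rule 8 [mammal(obj1) & large(obj1) -> stale(item2)]; rule 9 [flagged(k) & locked(item2) & blue(obj1) -> visible(k)]; rule 10 [penguin(obj1) & wooden(obj1) -> bird(item2)]; rule 11 [green(k) & valid(obj1) -> red(obj1)]. ⇒ new: stale(item2), visible(k), bird(item2), red(obj1).
[2] rule 1 [stale(item2) & metal(item2) -> approved(item2)]; rule 4 [red(obj1) & mammal(obj1) -> small(k)]. ⇒ new: approved(item2), small(k).
[3] rule 2 [small(k) -> closed(item2)]; rule 5 [approved(item2) & hot(obj1) & wooden(obj1) -> cold(k)]. ⇒ new: closed(item2), cold(k).
[4] rule 6 [closed(item2) & cold(k) -> active(obj1)]. ⇒ new: active(obj1).
[5] rule 3 [active(obj1) & wooden(obj1) & visible(k) -> has_feathers(obj1)]. ⇒ new: has_feathers(obj1).
[6] rule 13 [has_feathers(obj1) & bird(item2) -> signed(obj1)]. ⇒ new: signed(obj1).
Closure: {active(obj1), approved(item2), bird(item2), blue(obj1), closed(item2), cold(k), flagged(k), flies(k), green(k), has_feathers(obj1), hot(obj1), large(obj1), locked(item2), mammal(obj1), metal(item2), penguin(obj1), ready(k), red(obj1), signed(obj1), small(k), stale(item2), swims(obj1), valid(obj1), visible(k), wooden(obj1)} — 25 facts.

25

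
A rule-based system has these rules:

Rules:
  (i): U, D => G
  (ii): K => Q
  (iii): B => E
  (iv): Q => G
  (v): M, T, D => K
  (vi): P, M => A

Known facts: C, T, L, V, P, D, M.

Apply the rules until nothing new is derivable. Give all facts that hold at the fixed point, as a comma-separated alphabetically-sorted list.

Round 1 fires (v), (vi), giving K, A.
Round 2 fires (ii), giving Q.
Round 3 fires (iv), giving G.

A, C, D, G, K, L, M, P, Q, T, V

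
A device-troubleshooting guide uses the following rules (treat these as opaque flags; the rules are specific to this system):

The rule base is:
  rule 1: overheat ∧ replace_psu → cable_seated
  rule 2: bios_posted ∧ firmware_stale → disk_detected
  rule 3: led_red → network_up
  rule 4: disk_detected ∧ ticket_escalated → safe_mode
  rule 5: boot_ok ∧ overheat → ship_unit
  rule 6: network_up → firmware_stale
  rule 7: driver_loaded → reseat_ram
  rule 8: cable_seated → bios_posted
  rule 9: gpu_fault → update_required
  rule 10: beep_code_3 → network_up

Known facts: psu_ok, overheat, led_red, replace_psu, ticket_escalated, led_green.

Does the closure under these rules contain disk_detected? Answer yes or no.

yes

Round 1: rule 1 [overheat ∧ replace_psu → cable_seated]; rule 3 [led_red → network_up]. Adds cable_seated, network_up.
Round 2: rule 6 [network_up → firmware_stale]; rule 8 [cable_seated → bios_posted]. Adds firmware_stale, bios_posted.
Round 3: rule 2 [bios_posted ∧ firmware_stale → disk_detected]. Adds disk_detected.
Round 4: rule 4 [disk_detected ∧ ticket_escalated → safe_mode]. Adds safe_mode.
disk_detected appears in round 3, so it is derivable.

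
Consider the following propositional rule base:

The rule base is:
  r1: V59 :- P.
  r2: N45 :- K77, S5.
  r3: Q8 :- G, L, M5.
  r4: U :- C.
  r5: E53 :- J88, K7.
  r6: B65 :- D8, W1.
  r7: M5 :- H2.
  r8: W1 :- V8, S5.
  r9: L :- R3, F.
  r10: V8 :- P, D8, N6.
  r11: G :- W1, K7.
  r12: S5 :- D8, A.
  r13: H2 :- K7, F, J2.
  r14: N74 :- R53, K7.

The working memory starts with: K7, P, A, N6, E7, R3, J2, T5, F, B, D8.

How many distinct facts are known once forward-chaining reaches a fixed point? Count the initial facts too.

21

Round 1 — r1, r9, r10, r12, r13, derive V59, L, V8, S5, H2.
Round 2 — r7, r8, derive M5, W1.
Round 3 — r6, r11, derive B65, G.
Round 4 — r3, derive Q8.
Closure: {A, B, B65, D8, E7, F, G, H2, J2, K7, L, M5, N6, P, Q8, R3, S5, T5, V59, V8, W1} — 21 facts.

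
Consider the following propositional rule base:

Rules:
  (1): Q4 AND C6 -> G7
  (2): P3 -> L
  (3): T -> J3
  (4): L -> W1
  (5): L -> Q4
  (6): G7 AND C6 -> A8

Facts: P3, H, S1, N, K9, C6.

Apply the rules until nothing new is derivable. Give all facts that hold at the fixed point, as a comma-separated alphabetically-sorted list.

Round 1: (2) [P3 -> L]. New: L.
Round 2: (4) [L -> W1]; (5) [L -> Q4]. New: W1, Q4.
Round 3: (1) [Q4 AND C6 -> G7]. New: G7.
Round 4: (6) [G7 AND C6 -> A8]. New: A8.

A8, C6, G7, H, K9, L, N, P3, Q4, S1, W1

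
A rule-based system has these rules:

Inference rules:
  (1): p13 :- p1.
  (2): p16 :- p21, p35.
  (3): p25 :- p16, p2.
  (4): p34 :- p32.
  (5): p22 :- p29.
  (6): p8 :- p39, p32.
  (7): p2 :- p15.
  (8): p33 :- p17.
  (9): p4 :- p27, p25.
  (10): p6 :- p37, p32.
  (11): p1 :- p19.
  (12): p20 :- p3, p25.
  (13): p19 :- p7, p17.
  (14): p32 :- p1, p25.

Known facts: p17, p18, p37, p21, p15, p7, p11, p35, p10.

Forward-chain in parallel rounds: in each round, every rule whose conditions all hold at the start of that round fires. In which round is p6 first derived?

Round 1 — (2), (7), (8), (13), derive p16, p2, p33, p19.
Round 2 — (3), (11), derive p25, p1.
Round 3 — (1), (14), derive p13, p32.
Round 4 — (4), (10), derive p34, p6.
p6 first appears in round 4.

4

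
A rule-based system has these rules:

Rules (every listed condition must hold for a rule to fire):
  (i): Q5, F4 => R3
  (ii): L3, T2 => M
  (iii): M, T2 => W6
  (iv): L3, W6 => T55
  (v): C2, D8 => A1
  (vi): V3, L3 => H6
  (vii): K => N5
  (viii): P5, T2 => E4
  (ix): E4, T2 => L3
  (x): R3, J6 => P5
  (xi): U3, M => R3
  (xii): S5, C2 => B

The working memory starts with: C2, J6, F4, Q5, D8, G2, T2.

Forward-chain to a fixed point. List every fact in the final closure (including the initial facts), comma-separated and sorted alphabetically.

A1, C2, D8, E4, F4, G2, J6, L3, M, P5, Q5, R3, T2, T55, W6

Round 1 — (i), (v), derive R3, A1.
Round 2 — (x), derive P5.
Round 3 — (viii), derive E4.
Round 4 — (ix), derive L3.
Round 5 — (ii), derive M.
Round 6 — (iii), derive W6.
Round 7 — (iv), derive T55.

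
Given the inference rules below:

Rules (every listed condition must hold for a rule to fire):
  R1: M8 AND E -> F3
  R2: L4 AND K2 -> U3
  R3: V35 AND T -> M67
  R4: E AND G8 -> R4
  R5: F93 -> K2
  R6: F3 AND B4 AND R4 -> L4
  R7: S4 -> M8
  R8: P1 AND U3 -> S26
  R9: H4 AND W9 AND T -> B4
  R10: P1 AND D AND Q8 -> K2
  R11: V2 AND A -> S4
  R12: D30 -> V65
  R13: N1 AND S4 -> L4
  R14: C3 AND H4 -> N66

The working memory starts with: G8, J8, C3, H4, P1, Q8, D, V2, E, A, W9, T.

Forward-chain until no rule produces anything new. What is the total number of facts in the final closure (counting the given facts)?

22

Round 1 fires R4, R9, R10, R11, R14, giving R4, B4, K2, S4, N66.
Round 2 fires R7, giving M8.
Round 3 fires R1, giving F3.
Round 4 fires R6, giving L4.
Round 5 fires R2, giving U3.
Round 6 fires R8, giving S26.
Closure: {A, B4, C3, D, E, F3, G8, H4, J8, K2, L4, M8, N66, P1, Q8, R4, S26, S4, T, U3, V2, W9} — 22 facts.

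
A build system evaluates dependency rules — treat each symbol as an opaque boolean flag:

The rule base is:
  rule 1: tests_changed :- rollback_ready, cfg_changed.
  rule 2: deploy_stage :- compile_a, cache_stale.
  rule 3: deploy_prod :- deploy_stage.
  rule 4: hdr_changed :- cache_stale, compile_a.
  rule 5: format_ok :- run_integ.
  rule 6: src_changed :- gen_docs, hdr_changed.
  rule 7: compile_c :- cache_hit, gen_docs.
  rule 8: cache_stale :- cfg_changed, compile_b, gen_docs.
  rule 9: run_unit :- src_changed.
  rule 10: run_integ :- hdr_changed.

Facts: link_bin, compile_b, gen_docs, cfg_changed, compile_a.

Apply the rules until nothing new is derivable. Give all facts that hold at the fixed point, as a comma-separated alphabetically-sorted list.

cache_stale, cfg_changed, compile_a, compile_b, deploy_prod, deploy_stage, format_ok, gen_docs, hdr_changed, link_bin, run_integ, run_unit, src_changed

Round 1: rule 8 [cache_stale :- cfg_changed, compile_b, gen_docs.]. New: cache_stale.
Round 2: rule 2 [deploy_stage :- compile_a, cache_stale.]; rule 4 [hdr_changed :- cache_stale, compile_a.]. New: deploy_stage, hdr_changed.
Round 3: rule 3 [deploy_prod :- deploy_stage.]; rule 6 [src_changed :- gen_docs, hdr_changed.]; rule 10 [run_integ :- hdr_changed.]. New: deploy_prod, src_changed, run_integ.
Round 4: rule 5 [format_ok :- run_integ.]; rule 9 [run_unit :- src_changed.]. New: format_ok, run_unit.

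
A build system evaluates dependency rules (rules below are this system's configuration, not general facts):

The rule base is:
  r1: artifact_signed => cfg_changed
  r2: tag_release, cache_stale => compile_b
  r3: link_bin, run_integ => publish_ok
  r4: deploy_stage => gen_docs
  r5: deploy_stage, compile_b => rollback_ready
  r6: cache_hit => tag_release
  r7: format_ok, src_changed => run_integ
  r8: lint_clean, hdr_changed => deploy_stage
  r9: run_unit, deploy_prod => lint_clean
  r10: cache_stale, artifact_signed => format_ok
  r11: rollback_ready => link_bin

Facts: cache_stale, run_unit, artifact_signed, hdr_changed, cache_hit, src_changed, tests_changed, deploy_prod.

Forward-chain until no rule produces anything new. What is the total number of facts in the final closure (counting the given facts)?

Round 1: r1 [artifact_signed => cfg_changed]; r6 [cache_hit => tag_release]; r9 [run_unit, deploy_prod => lint_clean]; r10 [cache_stale, artifact_signed => format_ok]. Adds cfg_changed, tag_release, lint_clean, format_ok.
Round 2: r2 [tag_release, cache_stale => compile_b]; r7 [format_ok, src_changed => run_integ]; r8 [lint_clean, hdr_changed => deploy_stage]. Adds compile_b, run_integ, deploy_stage.
Round 3: r4 [deploy_stage => gen_docs]; r5 [deploy_stage, compile_b => rollback_ready]. Adds gen_docs, rollback_ready.
Round 4: r11 [rollback_ready => link_bin]. Adds link_bin.
Round 5: r3 [link_bin, run_integ => publish_ok]. Adds publish_ok.
Closure: {artifact_signed, cache_hit, cache_stale, cfg_changed, compile_b, deploy_prod, deploy_stage, format_ok, gen_docs, hdr_changed, link_bin, lint_clean, publish_ok, rollback_ready, run_integ, run_unit, src_changed, tag_release, tests_changed} — 19 facts.

19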